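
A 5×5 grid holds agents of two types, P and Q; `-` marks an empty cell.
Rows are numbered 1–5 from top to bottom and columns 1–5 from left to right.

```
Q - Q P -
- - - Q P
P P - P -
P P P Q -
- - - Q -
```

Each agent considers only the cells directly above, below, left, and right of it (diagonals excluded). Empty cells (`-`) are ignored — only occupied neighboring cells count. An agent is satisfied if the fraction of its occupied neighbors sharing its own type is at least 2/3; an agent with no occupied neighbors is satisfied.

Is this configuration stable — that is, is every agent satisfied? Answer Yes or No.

No

(1,1)Q 0/0 satisfied
(1,3)Q 0/1 not
(1,4)P 0/2 not
(2,4)Q 0/3 not
(2,5)P 0/1 not
(3,1)P 2/2 satisfied
(3,2)P 2/2 satisfied
(3,4)P 0/2 not
(4,1)P 2/2 satisfied
(4,2)P 3/3 satisfied
(4,3)P 1/2 not
(4,4)Q 1/3 not
(5,4)Q 1/1 satisfied
For instance (1,3) has only 0/1 same-type neighbors, below 2/3.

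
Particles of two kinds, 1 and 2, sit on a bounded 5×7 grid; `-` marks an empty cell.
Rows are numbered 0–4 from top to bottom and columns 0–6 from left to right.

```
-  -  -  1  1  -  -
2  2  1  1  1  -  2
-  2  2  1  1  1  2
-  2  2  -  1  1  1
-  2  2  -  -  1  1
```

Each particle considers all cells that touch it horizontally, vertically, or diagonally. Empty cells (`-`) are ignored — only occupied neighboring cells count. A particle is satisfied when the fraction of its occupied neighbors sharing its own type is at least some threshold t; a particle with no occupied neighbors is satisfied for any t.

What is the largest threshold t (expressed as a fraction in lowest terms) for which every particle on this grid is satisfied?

(0,3)1 4/4
(0,4)1 3/3
(1,0)2 2/2
(1,1)2 3/4
(1,2)1 3/6
(1,3)1 6/7
(1,4)1 6/6
(1,6)2 1/2
(2,1)2 5/6
(2,2)2 4/7
(2,3)1 5/7
(2,4)1 6/6
(2,5)1 5/7
(2,6)2 1/4
(3,1)2 5/5
(3,2)2 5/6
(3,4)1 5/5
(3,5)1 6/7
(3,6)1 4/5
(4,1)2 3/3
(4,2)2 3/3
(4,5)1 4/4
(4,6)1 3/3
The smallest same-type fraction is 1/4 at (2,6), which reduces to 1/4. Any threshold above that leaves this particle unsatisfied.

1/4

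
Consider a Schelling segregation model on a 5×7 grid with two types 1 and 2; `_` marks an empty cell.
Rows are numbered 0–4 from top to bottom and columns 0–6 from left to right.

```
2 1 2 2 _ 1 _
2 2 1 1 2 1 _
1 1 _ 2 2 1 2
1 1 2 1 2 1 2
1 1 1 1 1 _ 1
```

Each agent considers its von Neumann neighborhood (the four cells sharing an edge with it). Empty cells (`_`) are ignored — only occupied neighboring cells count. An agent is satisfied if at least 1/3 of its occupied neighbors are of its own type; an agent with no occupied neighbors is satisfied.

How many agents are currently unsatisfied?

7

Row 0: (0,0)2 1/2 satisfied · (0,1)1 0/3 not · (0,2)2 1/3 satisfied · (0,3)2 1/2 satisfied · (0,5)1 1/1 satisfied
Row 1: (1,0)2 2/3 satisfied · (1,1)2 1/4 not · (1,2)1 1/3 satisfied · (1,3)1 1/4 not · (1,4)2 1/3 satisfied · (1,5)1 2/3 satisfied
Row 2: (2,0)1 2/3 satisfied · (2,1)1 2/3 satisfied · (2,3)2 1/3 satisfied · (2,4)2 3/4 satisfied · (2,5)1 2/4 satisfied · (2,6)2 1/2 satisfied
Row 3: (3,0)1 3/3 satisfied · (3,1)1 3/4 satisfied · (3,2)2 0/3 not · (3,3)1 1/4 not · (3,4)2 1/4 not · (3,5)1 1/3 satisfied · (3,6)2 1/3 satisfied
Row 4: (4,0)1 2/2 satisfied · (4,1)1 3/3 satisfied · (4,2)1 2/3 satisfied · (4,3)1 3/3 satisfied · (4,4)1 1/2 satisfied · (4,6)1 0/1 not
Unsatisfied: (0,1), (1,1), (1,3), (3,2), (3,3), (3,4), (4,6) — 7 in total.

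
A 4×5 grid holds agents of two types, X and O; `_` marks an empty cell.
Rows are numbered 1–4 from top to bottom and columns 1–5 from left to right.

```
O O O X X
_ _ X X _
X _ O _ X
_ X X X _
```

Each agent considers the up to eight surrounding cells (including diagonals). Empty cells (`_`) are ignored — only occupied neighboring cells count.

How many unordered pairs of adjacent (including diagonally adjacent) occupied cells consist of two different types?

9

Scan each occupied cell's neighbors to the right and below (and the two forward diagonals) so each pair is counted once.
From row 1: 4 unlike of 10 pairs (running 4/10).
From row 2: 2 unlike of 4 pairs (running 6/14).
From row 3: 3 unlike of 5 pairs (running 9/19).
From row 4: 0 unlike of 2 pairs (running 9/21).
Total adjacent occupied pairs: 21; unlike-type pairs: 9.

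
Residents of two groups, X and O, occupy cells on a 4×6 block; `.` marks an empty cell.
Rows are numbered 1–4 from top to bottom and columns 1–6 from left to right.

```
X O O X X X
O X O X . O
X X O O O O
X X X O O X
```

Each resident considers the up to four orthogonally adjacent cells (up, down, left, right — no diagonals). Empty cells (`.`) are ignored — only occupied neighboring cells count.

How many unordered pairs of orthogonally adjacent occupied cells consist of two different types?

15

Scan each occupied cell's neighbors to the right and below so each pair is counted once.
Row 1: X(1,1)–O(1,2)≠ X(1,1)–O(2,1)≠ O(1,2)–O(1,3)= O(1,2)–X(2,2)≠ O(1,3)–X(1,4)≠ O(1,3)–O(2,3)= X(1,4)–X(1,5)= X(1,4)–X(2,4)= X(1,5)–X(1,6)= X(1,6)–O(2,6)≠  → 5/10 unlike.
Row 2: O(2,1)–X(2,2)≠ O(2,1)–X(3,1)≠ X(2,2)–O(2,3)≠ X(2,2)–X(3,2)= O(2,3)–X(2,4)≠ O(2,3)–O(3,3)= X(2,4)–O(3,4)≠ O(2,6)–O(3,6)=  → 5/8 unlike.
Row 3: X(3,1)–X(3,2)= X(3,1)–X(4,1)= X(3,2)–O(3,3)≠ X(3,2)–X(4,2)= O(3,3)–O(3,4)= O(3,3)–X(4,3)≠ O(3,4)–O(3,5)= O(3,4)–O(4,4)= O(3,5)–O(3,6)= O(3,5)–O(4,5)= O(3,6)–X(4,6)≠  → 3/11 unlike.
Row 4: X(4,1)–X(4,2)= X(4,2)–X(4,3)= X(4,3)–O(4,4)≠ O(4,4)–O(4,5)= O(4,5)–X(4,6)≠  → 2/5 unlike.
Total adjacent occupied pairs: 34; unlike-type pairs: 15.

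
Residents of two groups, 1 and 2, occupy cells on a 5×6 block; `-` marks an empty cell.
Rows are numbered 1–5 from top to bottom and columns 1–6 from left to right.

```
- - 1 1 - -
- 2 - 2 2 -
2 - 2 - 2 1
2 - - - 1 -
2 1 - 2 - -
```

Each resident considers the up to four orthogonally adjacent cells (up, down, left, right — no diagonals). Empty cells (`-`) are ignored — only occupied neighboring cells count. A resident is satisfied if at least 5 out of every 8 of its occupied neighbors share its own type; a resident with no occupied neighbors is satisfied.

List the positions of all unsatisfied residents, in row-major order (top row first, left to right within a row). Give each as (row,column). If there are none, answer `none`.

Row 1: (1,3)1 1/1 ok · (1,4)1 1/2 unhappy
Row 2: (2,2)2 0/0 ok · (2,4)2 1/2 unhappy · (2,5)2 2/2 ok
Row 3: (3,1)2 1/1 ok · (3,3)2 0/0 ok · (3,5)2 1/3 unhappy · (3,6)1 0/1 unhappy
Row 4: (4,1)2 2/2 ok · (4,5)1 0/1 unhappy
Row 5: (5,1)2 1/2 unhappy · (5,2)1 0/1 unhappy · (5,4)2 0/0 ok

(1,4), (2,4), (3,5), (3,6), (4,5), (5,1), (5,2)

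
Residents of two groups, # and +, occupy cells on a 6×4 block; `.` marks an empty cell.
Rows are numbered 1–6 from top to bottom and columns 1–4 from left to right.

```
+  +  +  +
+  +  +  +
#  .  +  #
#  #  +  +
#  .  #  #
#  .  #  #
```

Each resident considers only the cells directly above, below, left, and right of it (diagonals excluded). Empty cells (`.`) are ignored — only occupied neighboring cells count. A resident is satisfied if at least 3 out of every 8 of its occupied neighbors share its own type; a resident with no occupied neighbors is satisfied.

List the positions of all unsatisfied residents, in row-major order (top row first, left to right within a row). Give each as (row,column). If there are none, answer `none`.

(1,1)+ 2/2 ✓
(1,2)+ 3/3 ✓
(1,3)+ 3/3 ✓
(1,4)+ 2/2 ✓
(2,1)+ 2/3 ✓
(2,2)+ 3/3 ✓
(2,3)+ 4/4 ✓
(2,4)+ 2/3 ✓
(3,1)# 1/2 ✓
(3,3)+ 2/3 ✓
(3,4)# 0/3 ✗
(4,1)# 3/3 ✓
(4,2)# 1/2 ✓
(4,3)+ 2/4 ✓
(4,4)+ 1/3 ✗
(5,1)# 2/2 ✓
(5,3)# 2/3 ✓
(5,4)# 2/3 ✓
(6,1)# 1/1 ✓
(6,3)# 2/2 ✓
(6,4)# 2/2 ✓

(3,4), (4,4)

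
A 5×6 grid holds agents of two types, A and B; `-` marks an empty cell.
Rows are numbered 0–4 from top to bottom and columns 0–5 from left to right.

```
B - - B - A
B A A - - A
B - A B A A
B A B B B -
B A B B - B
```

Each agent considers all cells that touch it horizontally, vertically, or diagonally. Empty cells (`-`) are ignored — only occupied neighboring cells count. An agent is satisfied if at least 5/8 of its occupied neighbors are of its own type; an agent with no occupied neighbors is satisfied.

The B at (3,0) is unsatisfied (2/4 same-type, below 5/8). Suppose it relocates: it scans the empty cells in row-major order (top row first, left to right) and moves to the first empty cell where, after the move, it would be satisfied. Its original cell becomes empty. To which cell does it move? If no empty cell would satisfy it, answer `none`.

(4,4)

Vacating (3,0). Empty cells in order:
  (0,1): 2/4 same-type → still unsatisfied.
  (0,2): 1/3 same-type → still unsatisfied.
  (0,4): 1/3 same-type → still unsatisfied.
  (1,3): 2/5 same-type → still unsatisfied.
  (1,4): 2/6 same-type → still unsatisfied.
  (2,1): 3/7 same-type → still unsatisfied.
  (3,5): 2/4 same-type → still unsatisfied.
  (4,4): 4/4 same-type → satisfied — stop here.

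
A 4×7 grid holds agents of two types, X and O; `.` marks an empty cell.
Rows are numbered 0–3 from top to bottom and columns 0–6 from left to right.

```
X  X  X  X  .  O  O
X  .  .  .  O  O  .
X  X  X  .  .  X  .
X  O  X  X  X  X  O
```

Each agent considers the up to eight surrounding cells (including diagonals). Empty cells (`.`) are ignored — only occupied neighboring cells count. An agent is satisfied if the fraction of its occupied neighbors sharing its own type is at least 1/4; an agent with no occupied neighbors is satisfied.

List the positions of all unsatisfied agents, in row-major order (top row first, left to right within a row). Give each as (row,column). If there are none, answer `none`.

(3,1), (3,6)

Row 0: (0,0)X 2/2 satisfied · (0,1)X 3/3 satisfied · (0,2)X 2/2 satisfied · (0,3)X 1/2 satisfied · (0,5)O 3/3 satisfied · (0,6)O 2/2 satisfied
Row 1: (1,0)X 4/4 satisfied · (1,4)O 2/4 satisfied · (1,5)O 3/4 satisfied
Row 2: (2,0)X 3/4 satisfied · (2,1)X 5/6 satisfied · (2,2)X 3/4 satisfied · (2,5)X 2/5 satisfied
Row 3: (3,0)X 2/3 satisfied · (3,1)O 0/5 not · (3,2)X 3/4 satisfied · (3,3)X 3/3 satisfied · (3,4)X 3/3 satisfied · (3,5)X 2/3 satisfied · (3,6)O 0/2 not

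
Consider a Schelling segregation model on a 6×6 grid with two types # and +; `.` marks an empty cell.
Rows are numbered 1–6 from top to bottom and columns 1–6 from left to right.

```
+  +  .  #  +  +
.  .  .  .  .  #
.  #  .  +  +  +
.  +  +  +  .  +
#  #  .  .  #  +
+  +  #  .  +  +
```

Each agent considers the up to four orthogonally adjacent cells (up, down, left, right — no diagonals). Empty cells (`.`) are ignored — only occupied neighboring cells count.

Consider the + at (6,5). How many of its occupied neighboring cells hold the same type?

Occupied neighbors of (6,5): (5,5)=#, (6,6)=+.
Same type (+): 1 of 2.

1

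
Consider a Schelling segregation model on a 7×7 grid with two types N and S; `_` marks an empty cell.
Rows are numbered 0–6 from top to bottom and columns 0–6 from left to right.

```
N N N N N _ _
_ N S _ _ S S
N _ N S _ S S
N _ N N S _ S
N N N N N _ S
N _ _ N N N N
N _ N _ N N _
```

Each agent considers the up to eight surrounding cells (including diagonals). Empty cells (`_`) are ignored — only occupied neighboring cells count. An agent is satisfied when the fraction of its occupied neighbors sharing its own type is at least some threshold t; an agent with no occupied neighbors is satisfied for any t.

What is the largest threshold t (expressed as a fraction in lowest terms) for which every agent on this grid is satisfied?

1/6

(0,0)N 2/2
(0,1)N 3/4
(0,2)N 3/4
(0,3)N 2/3
(0,4)N 1/2
(1,1)N 5/6
(1,2)S 1/6
(1,5)S 3/4
(1,6)S 3/3
(2,0)N 2/2
(2,2)N 3/5
(2,3)S 2/5
(2,5)S 5/5
(2,6)S 4/4
(3,0)N 3/3
(3,2)N 5/6
(3,3)N 5/7
(3,4)S 2/5
(3,6)S 3/3
(4,0)N 3/3
(4,1)N 5/5
(4,2)N 5/5
(4,3)N 6/7
(4,4)N 5/6
(4,6)S 1/3
(5,0)N 3/3
(5,3)N 6/6
(5,4)N 6/6
(5,5)N 5/6
(5,6)N 2/3
(6,0)N 1/1
(6,2)N 1/1
(6,4)N 4/4
(6,5)N 4/4
The smallest same-type fraction is 1/6 at (1,2), which reduces to 1/6. Any threshold above that leaves this agent unsatisfied.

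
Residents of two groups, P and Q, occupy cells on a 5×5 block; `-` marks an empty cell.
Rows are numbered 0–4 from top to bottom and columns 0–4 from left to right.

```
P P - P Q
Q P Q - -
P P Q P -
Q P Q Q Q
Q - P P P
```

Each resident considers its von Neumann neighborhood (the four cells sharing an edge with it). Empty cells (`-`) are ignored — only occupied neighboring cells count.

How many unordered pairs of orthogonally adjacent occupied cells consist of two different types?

Scan each occupied cell's neighbors to the right and below so each pair is counted once.
Row 0: P(0,0)–P(0,1)= P(0,0)–Q(1,0)≠ P(0,1)–P(1,1)= P(0,3)–Q(0,4)≠  → 2/4 unlike.
Row 1: Q(1,0)–P(1,1)≠ Q(1,0)–P(2,0)≠ P(1,1)–Q(1,2)≠ P(1,1)–P(2,1)= Q(1,2)–Q(2,2)=  → 3/5 unlike.
Row 2: P(2,0)–P(2,1)= P(2,0)–Q(3,0)≠ P(2,1)–Q(2,2)≠ P(2,1)–P(3,1)= Q(2,2)–P(2,3)≠ Q(2,2)–Q(3,2)= P(2,3)–Q(3,3)≠  → 4/7 unlike.
Row 3: Q(3,0)–P(3,1)≠ Q(3,0)–Q(4,0)= P(3,1)–Q(3,2)≠ Q(3,2)–Q(3,3)= Q(3,2)–P(4,2)≠ Q(3,3)–Q(3,4)= Q(3,3)–P(4,3)≠ Q(3,4)–P(4,4)≠  → 5/8 unlike.
Row 4: P(4,2)–P(4,3)= P(4,3)–P(4,4)=  → 0/2 unlike.
Total adjacent occupied pairs: 26; unlike-type pairs: 14.

14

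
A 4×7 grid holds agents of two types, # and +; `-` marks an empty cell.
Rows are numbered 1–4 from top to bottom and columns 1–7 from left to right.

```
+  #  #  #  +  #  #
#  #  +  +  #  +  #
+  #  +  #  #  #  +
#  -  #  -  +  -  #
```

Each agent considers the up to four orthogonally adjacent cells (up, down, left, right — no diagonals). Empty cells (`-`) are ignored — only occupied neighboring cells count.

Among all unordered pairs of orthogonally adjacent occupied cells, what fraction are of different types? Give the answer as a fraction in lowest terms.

Scan each occupied cell's neighbors to the right and below so each pair is counted once.
From row 1: 8 unlike of 13 pairs (running 8/13).
From row 2: 8 unlike of 13 pairs (running 16/26).
From row 3: 8 unlike of 10 pairs (running 24/36).
Total adjacent occupied pairs: 36; unlike-type pairs: 24.
24/36 reduces to 2/3.

2/3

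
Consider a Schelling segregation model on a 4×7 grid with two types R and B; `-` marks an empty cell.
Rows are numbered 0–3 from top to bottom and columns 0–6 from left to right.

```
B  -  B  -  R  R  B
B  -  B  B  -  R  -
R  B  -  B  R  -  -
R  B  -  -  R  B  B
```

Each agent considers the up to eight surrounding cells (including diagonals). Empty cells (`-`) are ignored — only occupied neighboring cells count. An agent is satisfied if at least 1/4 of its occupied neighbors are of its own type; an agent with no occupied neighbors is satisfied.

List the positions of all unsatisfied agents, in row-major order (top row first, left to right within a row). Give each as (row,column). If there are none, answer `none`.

Row 0: (0,0)B 1/1 ok · (0,2)B 2/2 ok · (0,4)R 2/3 ok · (0,5)R 2/3 ok · (0,6)B 0/2 unhappy
Row 1: (1,0)B 2/3 ok · (1,2)B 4/4 ok · (1,3)B 3/5 ok · (1,5)R 3/4 ok
Row 2: (2,0)R 1/4 ok · (2,1)B 3/5 ok · (2,3)B 2/4 ok · (2,4)R 2/5 ok
Row 3: (3,0)R 1/3 ok · (3,1)B 1/3 ok · (3,4)R 1/3 ok · (3,5)B 1/3 ok · (3,6)B 1/1 ok

(0,6)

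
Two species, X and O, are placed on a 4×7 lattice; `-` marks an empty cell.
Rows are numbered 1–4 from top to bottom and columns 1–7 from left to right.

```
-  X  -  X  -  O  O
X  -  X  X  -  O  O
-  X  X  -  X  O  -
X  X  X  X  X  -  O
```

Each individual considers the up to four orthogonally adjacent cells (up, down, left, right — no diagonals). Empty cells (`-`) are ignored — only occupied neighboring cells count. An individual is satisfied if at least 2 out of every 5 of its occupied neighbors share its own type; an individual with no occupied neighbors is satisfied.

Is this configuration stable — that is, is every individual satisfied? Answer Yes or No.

Yes

Row 1: (1,2)X 0/0 ✓ · (1,4)X 1/1 ✓ · (1,6)O 2/2 ✓ · (1,7)O 2/2 ✓
Row 2: (2,1)X 0/0 ✓ · (2,3)X 2/2 ✓ · (2,4)X 2/2 ✓ · (2,6)O 3/3 ✓ · (2,7)O 2/2 ✓
Row 3: (3,2)X 2/2 ✓ · (3,3)X 3/3 ✓ · (3,5)X 1/2 ✓ · (3,6)O 1/2 ✓
Row 4: (4,1)X 1/1 ✓ · (4,2)X 3/3 ✓ · (4,3)X 3/3 ✓ · (4,4)X 2/2 ✓ · (4,5)X 2/2 ✓ · (4,7)O 0/0 ✓
All meet the threshold, so the configuration is stable.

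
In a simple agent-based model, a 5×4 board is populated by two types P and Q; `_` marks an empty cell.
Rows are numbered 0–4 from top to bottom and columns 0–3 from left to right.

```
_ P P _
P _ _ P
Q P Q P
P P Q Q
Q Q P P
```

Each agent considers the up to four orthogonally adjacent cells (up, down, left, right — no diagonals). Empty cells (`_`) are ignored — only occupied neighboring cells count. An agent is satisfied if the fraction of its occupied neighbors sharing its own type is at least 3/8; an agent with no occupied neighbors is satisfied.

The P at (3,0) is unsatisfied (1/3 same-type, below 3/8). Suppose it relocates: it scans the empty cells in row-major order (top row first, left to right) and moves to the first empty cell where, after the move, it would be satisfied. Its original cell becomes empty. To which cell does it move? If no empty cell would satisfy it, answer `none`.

(0,0)

Vacating (3,0). Empty cells in order:
  (0,0): 2/2 same-type → satisfied — stop here.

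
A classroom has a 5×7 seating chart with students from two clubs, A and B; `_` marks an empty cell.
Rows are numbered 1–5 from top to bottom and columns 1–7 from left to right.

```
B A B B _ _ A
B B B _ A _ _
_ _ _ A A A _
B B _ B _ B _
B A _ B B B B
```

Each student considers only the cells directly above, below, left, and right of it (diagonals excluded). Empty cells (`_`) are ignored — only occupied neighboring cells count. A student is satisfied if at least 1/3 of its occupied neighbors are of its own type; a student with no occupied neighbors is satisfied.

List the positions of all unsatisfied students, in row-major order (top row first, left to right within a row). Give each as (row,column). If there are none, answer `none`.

(1,2), (5,2)

(1,1)B 1/2 satisfied
(1,2)A 0/3 not
(1,3)B 2/3 satisfied
(1,4)B 1/1 satisfied
(1,7)A 0/0 satisfied
(2,1)B 2/2 satisfied
(2,2)B 2/3 satisfied
(2,3)B 2/2 satisfied
(2,5)A 1/1 satisfied
(3,4)A 1/2 satisfied
(3,5)A 3/3 satisfied
(3,6)A 1/2 satisfied
(4,1)B 2/2 satisfied
(4,2)B 1/2 satisfied
(4,4)B 1/2 satisfied
(4,6)B 1/2 satisfied
(5,1)B 1/2 satisfied
(5,2)A 0/2 not
(5,4)B 2/2 satisfied
(5,5)B 2/2 satisfied
(5,6)B 3/3 satisfied
(5,7)B 1/1 satisfied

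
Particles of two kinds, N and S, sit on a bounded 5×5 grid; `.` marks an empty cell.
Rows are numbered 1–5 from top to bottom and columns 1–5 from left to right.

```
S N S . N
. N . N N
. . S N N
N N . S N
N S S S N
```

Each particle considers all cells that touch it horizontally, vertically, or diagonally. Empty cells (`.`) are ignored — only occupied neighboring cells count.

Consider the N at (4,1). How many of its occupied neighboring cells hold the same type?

2

Occupied neighbors of (4,1): (4,2)=N, (5,1)=N, (5,2)=S.
Same type (N): 2 of 3.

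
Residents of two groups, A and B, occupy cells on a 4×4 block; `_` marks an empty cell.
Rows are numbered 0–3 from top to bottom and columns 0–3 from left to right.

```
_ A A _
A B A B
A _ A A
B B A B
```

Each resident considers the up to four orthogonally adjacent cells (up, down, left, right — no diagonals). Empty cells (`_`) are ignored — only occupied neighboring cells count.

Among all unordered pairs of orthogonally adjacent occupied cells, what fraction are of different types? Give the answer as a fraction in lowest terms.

Scan each occupied cell's neighbors to the right and below so each pair is counted once.
Row 0: A(0,1)–A(0,2)= A(0,1)–B(1,1)≠ A(0,2)–A(1,2)=  → 1/3 unlike.
Row 1: A(1,0)–B(1,1)≠ A(1,0)–A(2,0)= B(1,1)–A(1,2)≠ A(1,2)–B(1,3)≠ A(1,2)–A(2,2)= B(1,3)–A(2,3)≠  → 4/6 unlike.
Row 2: A(2,0)–B(3,0)≠ A(2,2)–A(2,3)= A(2,2)–A(3,2)= A(2,3)–B(3,3)≠  → 2/4 unlike.
Row 3: B(3,0)–B(3,1)= B(3,1)–A(3,2)≠ A(3,2)–B(3,3)≠  → 2/3 unlike.
Total adjacent occupied pairs: 16; unlike-type pairs: 9.
9/16 is already in lowest terms.

9/16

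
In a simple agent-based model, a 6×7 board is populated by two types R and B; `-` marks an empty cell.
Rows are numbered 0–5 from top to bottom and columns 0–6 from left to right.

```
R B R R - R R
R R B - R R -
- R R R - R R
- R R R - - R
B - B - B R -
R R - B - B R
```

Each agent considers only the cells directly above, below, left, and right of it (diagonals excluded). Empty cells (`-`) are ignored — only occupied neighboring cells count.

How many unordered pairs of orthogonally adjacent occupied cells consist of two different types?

Scan each occupied cell's neighbors to the right and below so each pair is counted once.
Row 0: R(0,0)–B(0,1)≠ R(0,0)–R(1,0)= B(0,1)–R(0,2)≠ B(0,1)–R(1,1)≠ R(0,2)–R(0,3)= R(0,2)–B(1,2)≠ R(0,5)–R(0,6)= R(0,5)–R(1,5)=  → 4/8 unlike.
Row 1: R(1,0)–R(1,1)= R(1,1)–B(1,2)≠ R(1,1)–R(2,1)= B(1,2)–R(2,2)≠ R(1,4)–R(1,5)= R(1,5)–R(2,5)=  → 2/6 unlike.
Row 2: R(2,1)–R(2,2)= R(2,1)–R(3,1)= R(2,2)–R(2,3)= R(2,2)–R(3,2)= R(2,3)–R(3,3)= R(2,5)–R(2,6)= R(2,6)–R(3,6)=  → 0/7 unlike.
Row 3: R(3,1)–R(3,2)= R(3,2)–R(3,3)= R(3,2)–B(4,2)≠  → 1/3 unlike.
Row 4: B(4,0)–R(5,0)≠ B(4,4)–R(4,5)≠ R(4,5)–B(5,5)≠  → 3/3 unlike.
Row 5: R(5,0)–R(5,1)= B(5,5)–R(5,6)≠  → 1/2 unlike.
Total adjacent occupied pairs: 29; unlike-type pairs: 11.

11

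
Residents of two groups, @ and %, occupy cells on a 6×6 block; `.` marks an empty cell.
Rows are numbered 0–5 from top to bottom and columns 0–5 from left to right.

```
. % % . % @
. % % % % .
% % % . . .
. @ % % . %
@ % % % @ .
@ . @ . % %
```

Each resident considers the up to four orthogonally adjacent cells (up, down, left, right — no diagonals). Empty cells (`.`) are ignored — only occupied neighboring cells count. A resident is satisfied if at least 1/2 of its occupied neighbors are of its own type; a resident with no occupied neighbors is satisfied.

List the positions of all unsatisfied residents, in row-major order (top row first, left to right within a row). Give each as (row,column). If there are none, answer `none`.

Row 0: (0,1)% 2/2 ok · (0,2)% 2/2 ok · (0,4)% 1/2 ok · (0,5)@ 0/1 unhappy
Row 1: (1,1)% 3/3 ok · (1,2)% 4/4 ok · (1,3)% 2/2 ok · (1,4)% 2/2 ok
Row 2: (2,0)% 1/1 ok · (2,1)% 3/4 ok · (2,2)% 3/3 ok
Row 3: (3,1)@ 0/3 unhappy · (3,2)% 3/4 ok · (3,3)% 2/2 ok · (3,5)% 0/0 ok
Row 4: (4,0)@ 1/2 ok · (4,1)% 1/3 unhappy · (4,2)% 3/4 ok · (4,3)% 2/3 ok · (4,4)@ 0/2 unhappy
Row 5: (5,0)@ 1/1 ok · (5,2)@ 0/1 unhappy · (5,4)% 1/2 ok · (5,5)% 1/1 ok

(0,5), (3,1), (4,1), (4,4), (5,2)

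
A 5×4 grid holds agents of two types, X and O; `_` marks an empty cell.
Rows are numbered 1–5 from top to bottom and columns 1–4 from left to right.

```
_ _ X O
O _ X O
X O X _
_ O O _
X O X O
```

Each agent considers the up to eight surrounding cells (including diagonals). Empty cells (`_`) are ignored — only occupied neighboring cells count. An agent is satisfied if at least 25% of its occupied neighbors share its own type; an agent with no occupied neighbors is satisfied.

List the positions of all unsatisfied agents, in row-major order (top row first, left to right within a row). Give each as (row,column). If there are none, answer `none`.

(3,1), (3,3), (5,1), (5,3)

Row 1: (1,3)X 1/3 ok · (1,4)O 1/3 ok
Row 2: (2,1)O 1/2 ok · (2,3)X 2/5 ok · (2,4)O 1/4 ok
Row 3: (3,1)X 0/3 unhappy · (3,2)O 3/6 ok · (3,3)X 1/5 unhappy
Row 4: (4,2)O 3/7 ok · (4,3)O 4/6 ok
Row 5: (5,1)X 0/2 unhappy · (5,2)O 2/4 ok · (5,3)X 0/4 unhappy · (5,4)O 1/2 ok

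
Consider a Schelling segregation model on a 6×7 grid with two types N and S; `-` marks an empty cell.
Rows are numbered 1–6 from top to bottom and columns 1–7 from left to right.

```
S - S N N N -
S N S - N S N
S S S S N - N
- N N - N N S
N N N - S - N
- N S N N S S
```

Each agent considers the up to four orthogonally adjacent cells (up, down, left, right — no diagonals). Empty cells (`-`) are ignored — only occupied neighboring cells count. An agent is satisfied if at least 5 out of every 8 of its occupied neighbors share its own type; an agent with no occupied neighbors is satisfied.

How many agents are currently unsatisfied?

19

(1,1)S 1/1 ok
(1,3)S 1/2 unhappy
(1,4)N 1/2 unhappy
(1,5)N 3/3 ok
(1,6)N 1/2 unhappy
(2,1)S 2/3 ok
(2,2)N 0/3 unhappy
(2,3)S 2/3 ok
(2,5)N 2/3 ok
(2,6)S 0/3 unhappy
(2,7)N 1/2 unhappy
(3,1)S 2/2 ok
(3,2)S 2/4 unhappy
(3,3)S 3/4 ok
(3,4)S 1/2 unhappy
(3,5)N 2/3 ok
(3,7)N 1/2 unhappy
(4,2)N 2/3 ok
(4,3)N 2/3 ok
(4,5)N 2/3 ok
(4,6)N 1/2 unhappy
(4,7)S 0/3 unhappy
(5,1)N 1/1 ok
(5,2)N 4/4 ok
(5,3)N 2/3 ok
(5,5)S 0/2 unhappy
(5,7)N 0/2 unhappy
(6,2)N 1/2 unhappy
(6,3)S 0/3 unhappy
(6,4)N 1/2 unhappy
(6,5)N 1/3 unhappy
(6,6)S 1/2 unhappy
(6,7)S 1/2 unhappy
Unsatisfied: (1,3), (1,4), (1,6), (2,2), (2,6), (2,7), (3,2), (3,4), (3,7), (4,6), (4,7), (5,5), (5,7), (6,2), (6,3), (6,4), (6,5), (6,6), (6,7) — 19 in total.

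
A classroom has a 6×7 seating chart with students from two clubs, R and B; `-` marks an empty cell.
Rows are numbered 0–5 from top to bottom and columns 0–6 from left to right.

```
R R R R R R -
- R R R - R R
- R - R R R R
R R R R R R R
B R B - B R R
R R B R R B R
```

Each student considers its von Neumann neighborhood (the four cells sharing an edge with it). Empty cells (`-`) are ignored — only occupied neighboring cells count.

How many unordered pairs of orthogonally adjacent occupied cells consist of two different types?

13

Scan each occupied cell's neighbors to the right and below so each pair is counted once.
Row 0: R(0,0)–R(0,1)= R(0,1)–R(0,2)= R(0,1)–R(1,1)= R(0,2)–R(0,3)= R(0,2)–R(1,2)= R(0,3)–R(0,4)= R(0,3)–R(1,3)= R(0,4)–R(0,5)= R(0,5)–R(1,5)=  → 0/9 unlike.
Row 1: R(1,1)–R(1,2)= R(1,1)–R(2,1)= R(1,2)–R(1,3)= R(1,3)–R(2,3)= R(1,5)–R(1,6)= R(1,5)–R(2,5)= R(1,6)–R(2,6)=  → 0/7 unlike.
Row 2: R(2,1)–R(3,1)= R(2,3)–R(2,4)= R(2,3)–R(3,3)= R(2,4)–R(2,5)= R(2,4)–R(3,4)= R(2,5)–R(2,6)= R(2,5)–R(3,5)= R(2,6)–R(3,6)=  → 0/8 unlike.
Row 3: R(3,0)–R(3,1)= R(3,0)–B(4,0)≠ R(3,1)–R(3,2)= R(3,1)–R(4,1)= R(3,2)–R(3,3)= R(3,2)–B(4,2)≠ R(3,3)–R(3,4)= R(3,4)–R(3,5)= R(3,4)–B(4,4)≠ R(3,5)–R(3,6)= R(3,5)–R(4,5)= R(3,6)–R(4,6)=  → 3/12 unlike.
Row 4: B(4,0)–R(4,1)≠ B(4,0)–R(5,0)≠ R(4,1)–B(4,2)≠ R(4,1)–R(5,1)= B(4,2)–B(5,2)= B(4,4)–R(4,5)≠ B(4,4)–R(5,4)≠ R(4,5)–R(4,6)= R(4,5)–B(5,5)≠ R(4,6)–R(5,6)=  → 6/10 unlike.
Row 5: R(5,0)–R(5,1)= R(5,1)–B(5,2)≠ B(5,2)–R(5,3)≠ R(5,3)–R(5,4)= R(5,4)–B(5,5)≠ B(5,5)–R(5,6)≠  → 4/6 unlike.
Total adjacent occupied pairs: 52; unlike-type pairs: 13.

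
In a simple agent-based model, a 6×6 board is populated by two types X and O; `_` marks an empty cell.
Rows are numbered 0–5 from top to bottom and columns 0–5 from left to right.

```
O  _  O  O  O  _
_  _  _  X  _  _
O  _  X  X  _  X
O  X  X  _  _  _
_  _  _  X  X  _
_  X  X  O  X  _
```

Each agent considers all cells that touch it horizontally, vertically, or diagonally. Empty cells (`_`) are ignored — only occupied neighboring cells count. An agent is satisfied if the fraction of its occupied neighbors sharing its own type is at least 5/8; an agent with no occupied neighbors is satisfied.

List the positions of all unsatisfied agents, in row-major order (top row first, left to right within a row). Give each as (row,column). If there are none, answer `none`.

(0,0)O 0/0 ok
(0,2)O 1/2 unhappy
(0,3)O 2/3 ok
(0,4)O 1/2 unhappy
(1,3)X 2/5 unhappy
(2,0)O 1/2 unhappy
(2,2)X 4/4 ok
(2,3)X 3/3 ok
(2,5)X 0/0 ok
(3,0)O 1/2 unhappy
(3,1)X 2/4 unhappy
(3,2)X 4/4 ok
(4,3)X 4/5 ok
(4,4)X 2/3 ok
(5,1)X 1/1 ok
(5,2)X 2/3 ok
(5,3)O 0/4 unhappy
(5,4)X 2/3 ok

(0,2), (0,4), (1,3), (2,0), (3,0), (3,1), (5,3)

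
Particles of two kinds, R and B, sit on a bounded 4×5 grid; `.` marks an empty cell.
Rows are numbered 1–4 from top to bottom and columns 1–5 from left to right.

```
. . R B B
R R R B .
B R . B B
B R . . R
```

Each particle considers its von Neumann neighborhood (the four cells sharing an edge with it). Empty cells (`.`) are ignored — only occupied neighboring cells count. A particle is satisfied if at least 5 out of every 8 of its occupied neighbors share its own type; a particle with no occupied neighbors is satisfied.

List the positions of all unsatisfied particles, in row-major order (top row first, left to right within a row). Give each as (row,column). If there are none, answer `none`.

Row 1: (1,3)R 1/2 ✗ · (1,4)B 2/3 ✓ · (1,5)B 1/1 ✓
Row 2: (2,1)R 1/2 ✗ · (2,2)R 3/3 ✓ · (2,3)R 2/3 ✓ · (2,4)B 2/3 ✓
Row 3: (3,1)B 1/3 ✗ · (3,2)R 2/3 ✓ · (3,4)B 2/2 ✓ · (3,5)B 1/2 ✗
Row 4: (4,1)B 1/2 ✗ · (4,2)R 1/2 ✗ · (4,5)R 0/1 ✗

(1,3), (2,1), (3,1), (3,5), (4,1), (4,2), (4,5)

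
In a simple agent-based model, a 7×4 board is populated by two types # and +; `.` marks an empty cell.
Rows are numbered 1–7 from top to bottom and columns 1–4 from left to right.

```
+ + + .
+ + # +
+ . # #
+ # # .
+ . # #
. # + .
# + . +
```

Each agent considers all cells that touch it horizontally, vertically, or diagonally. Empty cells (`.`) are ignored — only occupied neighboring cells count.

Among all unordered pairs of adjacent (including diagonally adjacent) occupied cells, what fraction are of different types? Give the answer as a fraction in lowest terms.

Scan each occupied cell's neighbors to the right and below (and the two forward diagonals) so each pair is counted once.
From row 1: 2 unlike of 10 pairs (running 2/10).
From row 2: 5 unlike of 10 pairs (running 7/20).
From row 3: 1 unlike of 6 pairs (running 8/26).
From row 4: 2 unlike of 7 pairs (running 10/33).
From row 5: 3 unlike of 5 pairs (running 13/38).
From row 6: 2 unlike of 5 pairs (running 15/43).
From row 7: 1 unlike of 1 pairs (running 16/44).
Total adjacent occupied pairs: 44; unlike-type pairs: 16.
16/44 reduces to 4/11.

4/11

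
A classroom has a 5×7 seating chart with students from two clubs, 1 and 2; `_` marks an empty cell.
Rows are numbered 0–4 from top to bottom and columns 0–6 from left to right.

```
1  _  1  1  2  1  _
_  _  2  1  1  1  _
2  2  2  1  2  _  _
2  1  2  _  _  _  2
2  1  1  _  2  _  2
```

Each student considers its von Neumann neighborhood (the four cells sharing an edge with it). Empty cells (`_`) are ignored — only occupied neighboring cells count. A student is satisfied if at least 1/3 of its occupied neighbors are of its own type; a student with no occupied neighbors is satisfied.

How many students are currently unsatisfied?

3

Row 0: (0,0)1 0/0 satisfied · (0,2)1 1/2 satisfied · (0,3)1 2/3 satisfied · (0,4)2 0/3 not · (0,5)1 1/2 satisfied
Row 1: (1,2)2 1/3 satisfied · (1,3)1 3/4 satisfied · (1,4)1 2/4 satisfied · (1,5)1 2/2 satisfied
Row 2: (2,0)2 2/2 satisfied · (2,1)2 2/3 satisfied · (2,2)2 3/4 satisfied · (2,3)1 1/3 satisfied · (2,4)2 0/2 not
Row 3: (3,0)2 2/3 satisfied · (3,1)1 1/4 not · (3,2)2 1/3 satisfied · (3,6)2 1/1 satisfied
Row 4: (4,0)2 1/2 satisfied · (4,1)1 2/3 satisfied · (4,2)1 1/2 satisfied · (4,4)2 0/0 satisfied · (4,6)2 1/1 satisfied
Unsatisfied: (0,4), (2,4), (3,1) — 3 in total.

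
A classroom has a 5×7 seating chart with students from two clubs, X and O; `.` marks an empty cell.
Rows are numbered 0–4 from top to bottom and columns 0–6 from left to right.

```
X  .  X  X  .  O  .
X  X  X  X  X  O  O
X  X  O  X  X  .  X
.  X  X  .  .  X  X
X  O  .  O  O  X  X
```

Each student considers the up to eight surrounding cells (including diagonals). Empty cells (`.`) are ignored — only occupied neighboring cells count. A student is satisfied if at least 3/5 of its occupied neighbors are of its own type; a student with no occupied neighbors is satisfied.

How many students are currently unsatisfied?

(0,0)X 2/2 ✓
(0,2)X 4/4 ✓
(0,3)X 4/4 ✓
(0,5)O 2/3 ✓
(1,0)X 4/4 ✓
(1,1)X 6/7 ✓
(1,2)X 6/7 ✓
(1,3)X 6/7 ✓
(1,4)X 4/6 ✓
(1,5)O 2/5 ✗
(1,6)O 2/3 ✓
(2,0)X 4/4 ✓
(2,1)X 6/7 ✓
(2,2)O 0/7 ✗
(2,3)X 5/6 ✓
(2,4)X 4/5 ✓
(2,6)X 2/4 ✗
(3,1)X 4/6 ✓
(3,2)X 3/6 ✗
(3,5)X 5/6 ✓
(3,6)X 4/4 ✓
(4,0)X 1/2 ✗
(4,1)O 0/3 ✗
(4,3)O 1/2 ✗
(4,4)O 1/3 ✗
(4,5)X 3/4 ✓
(4,6)X 3/3 ✓
Unsatisfied: (1,5), (2,2), (2,6), (3,2), (4,0), (4,1), (4,3), (4,4) — 8 in total.

8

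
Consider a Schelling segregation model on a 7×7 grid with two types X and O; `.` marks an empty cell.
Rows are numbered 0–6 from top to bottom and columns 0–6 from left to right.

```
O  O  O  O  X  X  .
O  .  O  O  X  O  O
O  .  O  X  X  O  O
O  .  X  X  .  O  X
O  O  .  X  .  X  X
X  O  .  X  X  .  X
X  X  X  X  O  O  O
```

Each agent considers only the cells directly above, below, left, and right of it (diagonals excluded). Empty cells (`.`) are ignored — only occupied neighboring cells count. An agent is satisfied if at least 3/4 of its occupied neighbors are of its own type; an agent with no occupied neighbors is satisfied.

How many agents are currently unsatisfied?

23

(0,0)O 2/2 ok
(0,1)O 2/2 ok
(0,2)O 3/3 ok
(0,3)O 2/3 unhappy
(0,4)X 2/3 unhappy
(0,5)X 1/2 unhappy
(1,0)O 2/2 ok
(1,2)O 3/3 ok
(1,3)O 2/4 unhappy
(1,4)X 2/4 unhappy
(1,5)O 2/4 unhappy
(1,6)O 2/2 ok
(2,0)O 2/2 ok
(2,2)O 1/3 unhappy
(2,3)X 2/4 unhappy
(2,4)X 2/3 unhappy
(2,5)O 3/4 ok
(2,6)O 2/3 unhappy
(3,0)O 2/2 ok
(3,2)X 1/2 unhappy
(3,3)X 3/3 ok
(3,5)O 1/3 unhappy
(3,6)X 1/3 unhappy
(4,0)O 2/3 unhappy
(4,1)O 2/2 ok
(4,3)X 2/2 ok
(4,5)X 1/2 unhappy
(4,6)X 3/3 ok
(5,0)X 1/3 unhappy
(5,1)O 1/3 unhappy
(5,3)X 3/3 ok
(5,4)X 1/2 unhappy
(5,6)X 1/2 unhappy
(6,0)X 2/2 ok
(6,1)X 2/3 unhappy
(6,2)X 2/2 ok
(6,3)X 2/3 unhappy
(6,4)O 1/3 unhappy
(6,5)O 2/2 ok
(6,6)O 1/2 unhappy
Unsatisfied: (0,3), (0,4), (0,5), (1,3), (1,4), (1,5), (2,2), (2,3), (2,4), (2,6), (3,2), (3,5), (3,6), (4,0), (4,5), (5,0), (5,1), (5,4), (5,6), (6,1), (6,3), (6,4), (6,6) — 23 in total.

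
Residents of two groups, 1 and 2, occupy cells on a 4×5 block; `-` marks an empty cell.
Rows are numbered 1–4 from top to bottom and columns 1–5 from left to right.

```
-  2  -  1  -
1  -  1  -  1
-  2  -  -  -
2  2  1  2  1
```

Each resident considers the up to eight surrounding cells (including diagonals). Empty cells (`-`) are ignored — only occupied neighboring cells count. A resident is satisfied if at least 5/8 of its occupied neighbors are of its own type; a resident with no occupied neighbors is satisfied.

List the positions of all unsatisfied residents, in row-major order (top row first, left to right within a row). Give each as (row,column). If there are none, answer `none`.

Row 1: (1,2)2 0/2 not · (1,4)1 2/2 satisfied
Row 2: (2,1)1 0/2 not · (2,3)1 1/3 not · (2,5)1 1/1 satisfied
Row 3: (3,2)2 2/5 not
Row 4: (4,1)2 2/2 satisfied · (4,2)2 2/3 satisfied · (4,3)1 0/3 not · (4,4)2 0/2 not · (4,5)1 0/1 not

(1,2), (2,1), (2,3), (3,2), (4,3), (4,4), (4,5)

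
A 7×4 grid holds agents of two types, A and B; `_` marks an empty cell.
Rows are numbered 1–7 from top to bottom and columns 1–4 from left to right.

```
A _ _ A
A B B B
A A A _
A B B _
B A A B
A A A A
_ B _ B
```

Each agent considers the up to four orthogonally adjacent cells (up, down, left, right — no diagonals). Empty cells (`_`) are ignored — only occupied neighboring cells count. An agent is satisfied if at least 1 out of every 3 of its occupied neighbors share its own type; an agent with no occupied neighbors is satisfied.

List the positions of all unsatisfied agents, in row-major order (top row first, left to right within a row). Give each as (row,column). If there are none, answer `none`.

(1,1)A 1/1 ✓
(1,4)A 0/1 ✗
(2,1)A 2/3 ✓
(2,2)B 1/3 ✓
(2,3)B 2/3 ✓
(2,4)B 1/2 ✓
(3,1)A 3/3 ✓
(3,2)A 2/4 ✓
(3,3)A 1/3 ✓
(4,1)A 1/3 ✓
(4,2)B 1/4 ✗
(4,3)B 1/3 ✓
(5,1)B 0/3 ✗
(5,2)A 2/4 ✓
(5,3)A 2/4 ✓
(5,4)B 0/2 ✗
(6,1)A 1/2 ✓
(6,2)A 3/4 ✓
(6,3)A 3/3 ✓
(6,4)A 1/3 ✓
(7,2)B 0/1 ✗
(7,4)B 0/1 ✗

(1,4), (4,2), (5,1), (5,4), (7,2), (7,4)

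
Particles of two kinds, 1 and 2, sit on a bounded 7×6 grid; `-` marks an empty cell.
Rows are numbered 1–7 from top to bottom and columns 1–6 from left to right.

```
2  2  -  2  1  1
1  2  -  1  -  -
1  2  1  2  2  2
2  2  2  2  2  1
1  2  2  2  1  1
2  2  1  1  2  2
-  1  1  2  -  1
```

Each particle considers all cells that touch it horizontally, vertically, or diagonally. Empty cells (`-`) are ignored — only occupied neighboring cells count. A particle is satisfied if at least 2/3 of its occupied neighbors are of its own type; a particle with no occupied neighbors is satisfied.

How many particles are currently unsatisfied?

25

Row 1: (1,1)2 2/3 satisfied · (1,2)2 2/3 satisfied · (1,4)2 0/2 not · (1,5)1 2/3 satisfied · (1,6)1 1/1 satisfied
Row 2: (2,1)1 1/5 not · (2,2)2 3/6 not · (2,4)1 2/5 not
Row 3: (3,1)1 1/5 not · (3,2)2 4/7 not · (3,3)1 1/7 not · (3,4)2 4/6 satisfied · (3,5)2 4/6 satisfied · (3,6)2 2/3 satisfied
Row 4: (4,1)2 3/5 not · (4,2)2 5/8 not · (4,3)2 7/8 satisfied · (4,4)2 6/8 satisfied · (4,5)2 5/8 not · (4,6)1 2/5 not
Row 5: (5,1)1 0/5 not · (5,2)2 6/8 satisfied · (5,3)2 6/8 satisfied · (5,4)2 5/8 not · (5,5)1 3/8 not · (5,6)1 2/5 not
Row 6: (6,1)2 2/4 not · (6,2)2 3/7 not · (6,3)1 3/8 not · (6,4)1 3/7 not · (6,5)2 3/7 not · (6,6)2 1/4 not
Row 7: (7,2)1 2/4 not · (7,3)1 3/5 not · (7,4)2 1/4 not · (7,6)1 0/2 not
Unsatisfied: (1,4), (2,1), (2,2), (2,4), (3,1), (3,2), (3,3), (4,1), (4,2), (4,5), (4,6), (5,1), (5,4), (5,5), (5,6), (6,1), (6,2), (6,3), (6,4), (6,5), (6,6), (7,2), (7,3), (7,4), (7,6) — 25 in total.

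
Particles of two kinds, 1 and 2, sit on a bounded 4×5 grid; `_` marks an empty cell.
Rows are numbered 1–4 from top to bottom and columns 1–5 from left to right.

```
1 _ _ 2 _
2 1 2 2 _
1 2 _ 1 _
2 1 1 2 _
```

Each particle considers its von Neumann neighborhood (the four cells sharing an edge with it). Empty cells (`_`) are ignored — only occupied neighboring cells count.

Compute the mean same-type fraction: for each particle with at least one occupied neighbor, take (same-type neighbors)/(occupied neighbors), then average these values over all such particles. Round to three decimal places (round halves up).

Row 1: (1,1)1 0/1 · (1,4)2 1/1
Row 2: (2,1)2 0/3 · (2,2)1 0/3 · (2,3)2 1/2 · (2,4)2 2/3
Row 3: (3,1)1 0/3 · (3,2)2 0/3 · (3,4)1 0/2
Row 4: (4,1)2 0/2 · (4,2)1 1/3 · (4,3)1 1/2 · (4,4)2 0/2
Sum over 13 particles: 0/1 + 1/1 + 0/3 + 0/3 + 1/2 + 2/3 + 0/3 + 0/3 + 0/2 + 0/2 + 1/3 + 1/2 + 0/2 = 3; mean = 3 ÷ 13 = 3/13 = 0.230769… → 0.231.

0.231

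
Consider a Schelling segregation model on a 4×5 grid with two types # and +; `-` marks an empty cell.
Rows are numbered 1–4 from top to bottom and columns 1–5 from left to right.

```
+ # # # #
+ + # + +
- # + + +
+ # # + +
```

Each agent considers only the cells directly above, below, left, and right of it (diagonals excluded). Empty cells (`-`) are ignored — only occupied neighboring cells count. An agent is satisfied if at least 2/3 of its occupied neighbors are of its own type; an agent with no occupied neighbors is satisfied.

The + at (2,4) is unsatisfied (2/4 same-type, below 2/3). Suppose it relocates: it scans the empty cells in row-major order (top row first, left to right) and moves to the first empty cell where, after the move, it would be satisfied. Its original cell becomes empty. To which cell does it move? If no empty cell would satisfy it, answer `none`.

Vacating (2,4). Empty cells in order:
  (3,1): 2/3 same-type → satisfied — stop here.

(3,1)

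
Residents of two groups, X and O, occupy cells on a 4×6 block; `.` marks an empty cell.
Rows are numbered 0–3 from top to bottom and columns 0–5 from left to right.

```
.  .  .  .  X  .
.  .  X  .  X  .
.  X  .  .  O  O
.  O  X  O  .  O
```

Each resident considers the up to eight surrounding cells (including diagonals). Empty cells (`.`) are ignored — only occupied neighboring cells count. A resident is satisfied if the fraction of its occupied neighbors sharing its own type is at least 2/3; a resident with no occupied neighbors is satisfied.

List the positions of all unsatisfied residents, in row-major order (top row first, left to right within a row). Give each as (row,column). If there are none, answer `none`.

(0,4)X 1/1 ok
(1,2)X 1/1 ok
(1,4)X 1/3 unhappy
(2,1)X 2/3 ok
(2,4)O 3/4 ok
(2,5)O 2/3 ok
(3,1)O 0/2 unhappy
(3,2)X 1/3 unhappy
(3,3)O 1/2 unhappy
(3,5)O 2/2 ok

(1,4), (3,1), (3,2), (3,3)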